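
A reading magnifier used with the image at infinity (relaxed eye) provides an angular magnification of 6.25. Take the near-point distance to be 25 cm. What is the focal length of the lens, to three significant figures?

4.00 cm

For the image at infinity, M = D/f.
f = D/M = 25/6.25 = 4.000 cm.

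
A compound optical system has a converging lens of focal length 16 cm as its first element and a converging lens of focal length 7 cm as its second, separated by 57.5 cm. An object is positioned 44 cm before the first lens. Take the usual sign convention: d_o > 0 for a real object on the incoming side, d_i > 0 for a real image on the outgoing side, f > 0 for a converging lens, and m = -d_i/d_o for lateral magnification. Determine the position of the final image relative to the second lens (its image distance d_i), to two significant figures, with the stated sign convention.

8.9 cm

Lens 1: 1/d_i1 = 1/f_1 - 1/d_o1 = 1/16 - 1/44 = 0.03977 cm^-1, so d_i1 = 25.143 cm.
The intermediate image is 25.143 cm to the right of lens 1, so d_o2 = L - d_i1 = 57.5 - 25.143 = 32.357 cm.
Lens 2: 1/d_i2 = 1/f_2 - 1/d_o2 = 1/7 - 1/(32.357) = 0.11195 cm^-1, so d_i2 = 8.932 cm.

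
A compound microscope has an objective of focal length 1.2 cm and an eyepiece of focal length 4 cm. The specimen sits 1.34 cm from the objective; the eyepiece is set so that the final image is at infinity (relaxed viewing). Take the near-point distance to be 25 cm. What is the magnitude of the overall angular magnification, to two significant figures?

54

Objective: 1/d_i = 1/f_obj - 1/d_o = 1/1.2 - 1/1.34 = 0.08706 cm^-1, so d_i = 11.486 cm.
m_obj = -d_i/d_o = -11.486/1.34 = -8.571.
Eyepiece angular magnification (image at infinity): M_eye = D/f_e = 25/4 = 6.250.
Overall M = m_obj x M_eye = (-8.571)(6.250) = -53.57.
|M| = 53.57.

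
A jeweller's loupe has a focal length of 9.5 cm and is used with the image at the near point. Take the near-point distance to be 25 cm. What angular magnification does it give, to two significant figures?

M = 1 + D/f = 1 + 25/9.5 = 3.632.

3.6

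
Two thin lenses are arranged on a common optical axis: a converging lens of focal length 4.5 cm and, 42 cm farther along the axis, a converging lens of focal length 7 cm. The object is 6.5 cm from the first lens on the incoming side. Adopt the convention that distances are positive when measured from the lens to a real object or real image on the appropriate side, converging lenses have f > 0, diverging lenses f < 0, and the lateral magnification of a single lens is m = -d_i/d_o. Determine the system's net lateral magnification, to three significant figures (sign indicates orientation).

0.773

Lens 1: 1/d_i1 = 1/f_1 - 1/d_o1 = 1/4.5 - 1/6.5 = 0.06838 cm^-1, so d_i1 = 14.625 cm.
m_1 = -(14.625)/6.5 = -2.2500.
Object distance for lens 2: d_o2 = 42 - 14.625 = 27.375 cm.
Lens 2: 1/d_i2 = 1/f_2 - 1/d_o2 = 1/7 - 1/(27.375) = 0.10633 cm^-1, so d_i2 = 9.405 cm.
m_2 = -(9.405)/(27.375) = -0.3436.
The system's lateral magnification is m_1 m_2 = (-2.2500)(-0.3436) = 0.7730.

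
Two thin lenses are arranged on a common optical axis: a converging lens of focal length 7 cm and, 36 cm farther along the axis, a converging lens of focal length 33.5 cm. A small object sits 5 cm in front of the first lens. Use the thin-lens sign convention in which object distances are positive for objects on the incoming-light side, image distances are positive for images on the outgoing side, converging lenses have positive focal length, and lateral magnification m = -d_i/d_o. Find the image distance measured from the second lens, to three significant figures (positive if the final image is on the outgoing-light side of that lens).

Lens 1: 1/d_i1 = 1/f_1 - 1/d_o1 = 1/7 - 1/5 = -0.05714 cm^-1, so d_i1 = -17.500 cm.
The intermediate image is virtual, 17.500 cm to the left of lens 1, so d_o2 = L - d_i1 = 36 - (-17.500) = 53.500 cm.
Lens 2: 1/d_i2 = 1/f_2 - 1/d_o2 = 1/33.5 - 1/(53.500) = 0.01116 cm^-1, so d_i2 = 89.613 cm.

89.6 cm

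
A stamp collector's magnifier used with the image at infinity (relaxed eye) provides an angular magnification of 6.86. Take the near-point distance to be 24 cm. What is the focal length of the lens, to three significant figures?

3.50 cm

For the image at infinity, M = D/f.
f = D/M = 24/6.86 = 3.499 cm.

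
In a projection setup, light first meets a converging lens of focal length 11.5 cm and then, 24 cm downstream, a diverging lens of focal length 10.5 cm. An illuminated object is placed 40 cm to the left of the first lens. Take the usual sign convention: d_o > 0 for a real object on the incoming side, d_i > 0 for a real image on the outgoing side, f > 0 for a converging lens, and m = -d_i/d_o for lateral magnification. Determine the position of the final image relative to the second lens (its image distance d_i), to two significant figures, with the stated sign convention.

First lens: d_i1 = 1/(1/11.5 - 1/40) = 16.140 cm.
Object distance for lens 2: d_o2 = 24 - 16.140 = 7.860 cm.
Second lens: d_i2 = 1/(1/(-10.5) - 1/(7.860)) = -4.495 cm.

-4.5 cm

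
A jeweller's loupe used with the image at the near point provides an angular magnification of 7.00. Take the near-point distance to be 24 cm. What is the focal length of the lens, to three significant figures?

For the image at the near point, M = 1 + D/f.
f = D/(M - 1) = 24/(7.0 - 1) = 4.000 cm.

4.00 cm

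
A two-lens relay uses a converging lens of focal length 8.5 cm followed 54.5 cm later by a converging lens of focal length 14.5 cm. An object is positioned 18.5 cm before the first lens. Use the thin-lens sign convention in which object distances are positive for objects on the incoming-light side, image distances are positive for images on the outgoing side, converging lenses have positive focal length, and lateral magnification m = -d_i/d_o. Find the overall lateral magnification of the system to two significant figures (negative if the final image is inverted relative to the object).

First lens: d_i1 = 1/(1/8.5 - 1/18.5) = 15.725 cm.
m_1 = -(15.725)/18.5 = -0.8500.
Object distance for lens 2: d_o2 = 54.5 - 15.725 = 38.775 cm.
Second lens: d_i2 = 1/(1/14.5 - 1/(38.775)) = 23.161 cm.
m_2 = -(23.161)/(38.775) = -0.5973.
Overall magnification: m = m_1 m_2 = 0.5077.

0.51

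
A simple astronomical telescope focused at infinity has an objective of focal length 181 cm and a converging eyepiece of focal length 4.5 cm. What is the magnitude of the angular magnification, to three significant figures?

|M| = f_obj/|f_eye| = 181/4.5 = 40.222.

40.2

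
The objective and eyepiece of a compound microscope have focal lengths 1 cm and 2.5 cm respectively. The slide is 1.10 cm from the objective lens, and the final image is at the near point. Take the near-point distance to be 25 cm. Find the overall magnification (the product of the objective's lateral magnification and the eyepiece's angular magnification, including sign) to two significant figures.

-110

Objective: 1/d_i = 1/f_obj - 1/d_o = 1/1 - 1/1.10 = 0.09091 cm^-1, so d_i = 11.000 cm.
m_obj = -d_i/d_o = -11.000/1.10 = -10.000.
Eyepiece angular magnification (image at near point): M_eye = 1 + D/f_e = 1 + 25/2.5 = 11.000.
Overall M = m_obj x M_eye = (-10.000)(11.000) = -110.00.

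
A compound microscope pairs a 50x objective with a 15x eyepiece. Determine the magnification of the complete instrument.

The overall magnification of a compound microscope is the product of the objective and eyepiece magnifications:
M = M_obj x M_eye = 50 x 15 = 750.

750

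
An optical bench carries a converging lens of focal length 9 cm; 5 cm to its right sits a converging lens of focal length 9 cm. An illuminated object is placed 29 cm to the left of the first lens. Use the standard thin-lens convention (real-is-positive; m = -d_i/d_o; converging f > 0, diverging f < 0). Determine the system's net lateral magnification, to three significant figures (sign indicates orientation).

First lens: d_i1 = 1/(1/9 - 1/29) = 13.050 cm.
m_1 = -(13.050)/29 = -0.4500.
This image would form 13.050 cm past lens 1, i.e. 8.050 cm beyond lens 2, so it is a virtual object for lens 2: d_o2 = 5 - 13.050 = -8.050 cm.
Second lens: d_i2 = 1/(1/9 - 1/(-8.050)) = 4.249 cm.
m_2 = -(4.249)/(-8.050) = 0.5279.
Overall magnification: m = m_1 m_2 = -0.2375.

-0.238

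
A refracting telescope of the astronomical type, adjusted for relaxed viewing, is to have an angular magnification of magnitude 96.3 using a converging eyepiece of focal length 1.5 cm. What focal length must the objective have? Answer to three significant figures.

144 cm

|M| = f_obj/|f_eye|, so f_obj = |M| x |f_eye| = 96.3 x 1.5 = 144.450 cm.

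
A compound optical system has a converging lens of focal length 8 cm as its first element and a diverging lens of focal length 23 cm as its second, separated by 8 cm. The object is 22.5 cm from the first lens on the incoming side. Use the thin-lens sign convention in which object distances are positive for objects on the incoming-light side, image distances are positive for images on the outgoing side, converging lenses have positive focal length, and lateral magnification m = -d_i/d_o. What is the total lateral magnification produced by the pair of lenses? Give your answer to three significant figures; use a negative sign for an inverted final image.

Applying the thin-lens equation to the first lens, 1/8 = 1/22.5 + 1/d_i1, which gives d_i1 = 12.414 cm.
Its lateral magnification is m_1 = -d_i1/d_o1 = -(12.414)/22.5 = -0.5517.
This image would form 12.414 cm past lens 1, i.e. 4.414 cm beyond lens 2, so it is a virtual object for lens 2: d_o2 = 8 - 12.414 = -4.414 cm.
Applying the thin-lens equation again with f_2 = -23 cm and d_o2 = -4.414 cm gives d_i2 = 5.462 cm.
m_2 = -(5.462)/(-4.414) = 1.2375.
The system's lateral magnification is m_1 m_2 = (-0.5517)(1.2375) = -0.6827.

-0.683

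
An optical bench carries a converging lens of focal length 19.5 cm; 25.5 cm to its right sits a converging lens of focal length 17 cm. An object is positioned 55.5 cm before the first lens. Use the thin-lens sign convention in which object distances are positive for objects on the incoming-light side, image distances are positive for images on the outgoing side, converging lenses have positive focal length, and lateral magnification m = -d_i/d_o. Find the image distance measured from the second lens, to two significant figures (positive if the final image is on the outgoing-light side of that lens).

Applying the thin-lens equation to the first lens, 1/19.5 = 1/55.5 + 1/d_i1, which gives d_i1 = 30.062 cm.
This image would form 30.062 cm past lens 1, i.e. 4.562 cm beyond lens 2, so it is a virtual object for lens 2: d_o2 = 25.5 - 30.062 = -4.562 cm.
Applying the thin-lens equation again with f_2 = 17 cm and d_o2 = -4.562 cm gives d_i2 = 3.597 cm.

3.6 cm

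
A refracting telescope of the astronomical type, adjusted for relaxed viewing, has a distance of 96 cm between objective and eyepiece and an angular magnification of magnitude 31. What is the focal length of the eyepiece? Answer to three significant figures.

3.00 cm

In normal adjustment the tube length equals f_obj + f_eye and |M| = f_obj/f_eye.
So f_obj = 31 f_eye and 31 f_eye + f_eye = 96 cm, giving f_eye = 96/32 = 3.000 cm and f_obj = 93.000 cm.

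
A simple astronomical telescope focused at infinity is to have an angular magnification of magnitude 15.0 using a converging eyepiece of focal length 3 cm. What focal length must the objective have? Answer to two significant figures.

45 cm

|M| = f_obj/|f_eye|, so f_obj = |M| x |f_eye| = 15.0 x 3 = 45.000 cm.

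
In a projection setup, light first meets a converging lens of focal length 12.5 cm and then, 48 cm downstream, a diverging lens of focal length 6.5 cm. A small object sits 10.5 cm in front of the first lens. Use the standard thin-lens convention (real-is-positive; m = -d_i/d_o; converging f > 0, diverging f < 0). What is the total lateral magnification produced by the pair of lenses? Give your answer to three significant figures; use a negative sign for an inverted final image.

0.338

Lens 1: 1/d_i1 = 1/f_1 - 1/d_o1 = 1/12.5 - 1/10.5 = -0.01524 cm^-1, so d_i1 = -65.625 cm.
m_1 = -(-65.625)/10.5 = 6.2500.
The intermediate image is virtual, 65.625 cm to the left of lens 1, so d_o2 = L - d_i1 = 48 - (-65.625) = 113.625 cm.
Lens 2: 1/d_i2 = 1/f_2 - 1/d_o2 = 1/(-6.5) - 1/(113.625) = -0.16265 cm^-1, so d_i2 = -6.148 cm.
m_2 = -(-6.148)/(113.625) = 0.0541.
Overall magnification: m = m_1 m_2 = 0.3382.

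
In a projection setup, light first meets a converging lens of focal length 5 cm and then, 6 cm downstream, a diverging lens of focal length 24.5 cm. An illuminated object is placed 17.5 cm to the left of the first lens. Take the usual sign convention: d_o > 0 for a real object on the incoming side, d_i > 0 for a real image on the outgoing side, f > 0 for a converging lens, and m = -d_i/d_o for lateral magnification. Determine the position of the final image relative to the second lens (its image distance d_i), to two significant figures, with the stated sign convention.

First lens: d_i1 = 1/(1/5 - 1/17.5) = 7.000 cm.
Since 7.000 cm > 6 cm, the first image lies past the second lens and serves as a virtual object: d_o2 = L - d_i1 = -1.000 cm.
Second lens: d_i2 = 1/(1/(-24.5) - 1/(-1.000)) = 1.043 cm.

1.0 cm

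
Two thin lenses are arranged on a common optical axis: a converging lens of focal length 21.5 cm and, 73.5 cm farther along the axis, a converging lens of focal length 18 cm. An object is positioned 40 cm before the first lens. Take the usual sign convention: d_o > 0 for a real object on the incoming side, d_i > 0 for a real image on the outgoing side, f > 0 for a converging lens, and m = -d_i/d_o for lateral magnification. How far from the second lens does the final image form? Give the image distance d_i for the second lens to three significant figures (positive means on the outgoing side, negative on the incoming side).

53.9 cm

First lens: d_i1 = 1/(1/21.5 - 1/40) = 46.486 cm.
The intermediate image is 46.486 cm to the right of lens 1, so d_o2 = L - d_i1 = 73.5 - 46.486 = 27.014 cm.
Second lens: d_i2 = 1/(1/18 - 1/(27.014)) = 53.946 cm.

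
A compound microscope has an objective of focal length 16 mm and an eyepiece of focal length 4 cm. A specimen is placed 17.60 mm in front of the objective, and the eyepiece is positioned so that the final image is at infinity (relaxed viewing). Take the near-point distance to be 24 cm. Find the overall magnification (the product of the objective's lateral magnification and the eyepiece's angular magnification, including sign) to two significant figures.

-60

Convert to cm: f_obj = 16 mm = 1.6 cm; d_o = 17.60 mm = 1.76 cm.
Objective: 1/d_i = 1/f_obj - 1/d_o = 1/1.6 - 1/1.76 = 0.05682 cm^-1, so d_i = 17.600 cm.
m_obj = -d_i/d_o = -17.600/1.76 = -10.000.
Eyepiece angular magnification (image at infinity): M_eye = D/f_e = 24/4 = 6.000.
Overall M = m_obj x M_eye = (-10.000)(6.000) = -60.00.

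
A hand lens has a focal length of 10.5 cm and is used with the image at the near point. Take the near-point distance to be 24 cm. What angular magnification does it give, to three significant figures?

M = 1 + D/f = 1 + 24/10.5 = 3.286.

3.29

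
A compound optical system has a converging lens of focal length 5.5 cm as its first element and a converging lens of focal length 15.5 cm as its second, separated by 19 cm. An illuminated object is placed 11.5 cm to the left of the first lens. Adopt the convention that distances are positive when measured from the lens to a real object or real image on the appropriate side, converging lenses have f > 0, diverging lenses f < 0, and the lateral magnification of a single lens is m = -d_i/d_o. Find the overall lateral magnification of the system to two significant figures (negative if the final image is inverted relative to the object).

First lens: d_i1 = 1/(1/5.5 - 1/11.5) = 10.542 cm.
m_1 = -(10.542)/11.5 = -0.9167.
Object distance for lens 2: d_o2 = 19 - 10.542 = 8.458 cm.
Second lens: d_i2 = 1/(1/15.5 - 1/(8.458)) = -18.618 cm.
m_2 = -(-18.618)/(8.458) = 2.2012.
Total m = m_1 x m_2 = (-0.9167)(2.2012) = -2.0178.

-2.0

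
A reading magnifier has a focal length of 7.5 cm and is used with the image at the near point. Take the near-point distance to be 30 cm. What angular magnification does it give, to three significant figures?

M = 1 + D/f = 1 + 30/7.5 = 5.000.

5.00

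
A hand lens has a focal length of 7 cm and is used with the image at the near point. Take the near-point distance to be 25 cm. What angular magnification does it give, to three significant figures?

4.57

M = 1 + D/f = 1 + 25/7 = 4.571.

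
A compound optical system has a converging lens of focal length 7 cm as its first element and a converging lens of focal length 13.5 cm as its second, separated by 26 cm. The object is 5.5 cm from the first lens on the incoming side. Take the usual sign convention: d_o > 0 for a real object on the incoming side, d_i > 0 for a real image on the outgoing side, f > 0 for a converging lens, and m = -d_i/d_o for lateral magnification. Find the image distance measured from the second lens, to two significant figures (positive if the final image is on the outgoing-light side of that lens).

Lens 1: 1/d_i1 = 1/f_1 - 1/d_o1 = 1/7 - 1/5.5 = -0.03896 cm^-1, so d_i1 = -25.667 cm.
The intermediate image is virtual, 25.667 cm to the left of lens 1, so d_o2 = L - d_i1 = 26 - (-25.667) = 51.667 cm.
Lens 2: 1/d_i2 = 1/f_2 - 1/d_o2 = 1/13.5 - 1/(51.667) = 0.05472 cm^-1, so d_i2 = 18.275 cm.

18 cm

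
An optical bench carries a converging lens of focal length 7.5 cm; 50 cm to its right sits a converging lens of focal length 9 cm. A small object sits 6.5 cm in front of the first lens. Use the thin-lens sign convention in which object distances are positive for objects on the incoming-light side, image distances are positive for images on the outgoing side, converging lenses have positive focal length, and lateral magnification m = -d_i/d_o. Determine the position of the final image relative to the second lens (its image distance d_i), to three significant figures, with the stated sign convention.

9.90 cm

First lens: d_i1 = 1/(1/7.5 - 1/6.5) = -48.750 cm.
The intermediate image is virtual, 48.750 cm to the left of lens 1, so d_o2 = L - d_i1 = 50 - (-48.750) = 98.750 cm.
Second lens: d_i2 = 1/(1/9 - 1/(98.750)) = 9.903 cm.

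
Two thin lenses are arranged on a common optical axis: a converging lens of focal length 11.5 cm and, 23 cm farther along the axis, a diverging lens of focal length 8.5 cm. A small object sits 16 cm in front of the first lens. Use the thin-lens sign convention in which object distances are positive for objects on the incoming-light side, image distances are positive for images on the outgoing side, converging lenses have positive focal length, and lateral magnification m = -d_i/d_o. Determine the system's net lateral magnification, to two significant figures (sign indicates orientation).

Lens 1: 1/d_i1 = 1/f_1 - 1/d_o1 = 1/11.5 - 1/16 = 0.02446 cm^-1, so d_i1 = 40.889 cm.
m_1 = -(40.889)/16 = -2.5556.
This image would form 40.889 cm past lens 1, i.e. 17.889 cm beyond lens 2, so it is a virtual object for lens 2: d_o2 = 23 - 40.889 = -17.889 cm.
Lens 2: 1/d_i2 = 1/f_2 - 1/d_o2 = 1/(-8.5) - 1/(-17.889) = -0.06175 cm^-1, so d_i2 = -16.195 cm.
m_2 = -(-16.195)/(-17.889) = -0.9053.
Total m = m_1 x m_2 = (-2.5556)(-0.9053) = 2.3136.

2.3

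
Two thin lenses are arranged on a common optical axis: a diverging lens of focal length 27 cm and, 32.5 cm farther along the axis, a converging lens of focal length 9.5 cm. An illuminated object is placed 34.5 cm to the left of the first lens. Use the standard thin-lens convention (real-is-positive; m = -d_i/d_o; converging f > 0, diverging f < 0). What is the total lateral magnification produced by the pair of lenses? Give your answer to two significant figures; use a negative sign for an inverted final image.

Lens 1: 1/d_i1 = 1/f_1 - 1/d_o1 = 1/(-27) - 1/34.5 = -0.06602 cm^-1, so d_i1 = -15.146 cm.
m_1 = -(-15.146)/34.5 = 0.4390.
The intermediate image is virtual, 15.146 cm to the left of lens 1, so d_o2 = L - d_i1 = 32.5 - (-15.146) = 47.646 cm.
Lens 2: 1/d_i2 = 1/f_2 - 1/d_o2 = 1/9.5 - 1/(47.646) = 0.08428 cm^-1, so d_i2 = 11.866 cm.
m_2 = -(11.866)/(47.646) = -0.2490.
The system's lateral magnification is m_1 m_2 = (0.4390)(-0.2490) = -0.1093.

-0.11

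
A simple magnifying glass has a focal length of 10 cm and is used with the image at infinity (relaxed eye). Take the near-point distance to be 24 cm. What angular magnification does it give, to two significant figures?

M = D/f = 24/10 = 2.400.

2.4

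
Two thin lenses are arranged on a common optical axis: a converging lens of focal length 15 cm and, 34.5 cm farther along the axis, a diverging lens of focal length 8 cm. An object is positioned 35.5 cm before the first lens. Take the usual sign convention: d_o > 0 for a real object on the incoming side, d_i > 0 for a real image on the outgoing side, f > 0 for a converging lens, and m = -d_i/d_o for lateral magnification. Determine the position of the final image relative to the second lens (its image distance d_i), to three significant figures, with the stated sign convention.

-4.13 cm

First lens: d_i1 = 1/(1/15 - 1/35.5) = 25.976 cm.
That image sits 8.524 cm in front of the second lens, so d_o2 = 8.524 cm.
Second lens: d_i2 = 1/(1/(-8) - 1/(8.524)) = -4.127 cm.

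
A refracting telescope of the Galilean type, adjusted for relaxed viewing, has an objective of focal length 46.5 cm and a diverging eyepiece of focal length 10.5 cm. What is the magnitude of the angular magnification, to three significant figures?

|M| = f_obj/|f_eye| = 46.5/10.5 = 4.429.

4.43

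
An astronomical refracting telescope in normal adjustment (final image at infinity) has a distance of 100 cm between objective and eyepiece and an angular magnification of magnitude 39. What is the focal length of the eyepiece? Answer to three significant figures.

In normal adjustment the tube length equals f_obj + f_eye and |M| = f_obj/f_eye.
So f_obj = 39 f_eye and 39 f_eye + f_eye = 100 cm, giving f_eye = 100/40 = 2.500 cm and f_obj = 97.500 cm.

2.50 cm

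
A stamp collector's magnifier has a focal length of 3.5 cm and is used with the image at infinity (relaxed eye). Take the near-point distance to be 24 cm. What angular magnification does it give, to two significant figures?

6.9

M = D/f = 24/3.5 = 6.857.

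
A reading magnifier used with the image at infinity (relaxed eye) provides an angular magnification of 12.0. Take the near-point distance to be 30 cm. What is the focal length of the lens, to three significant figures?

2.50 cm

For the image at infinity, M = D/f.
f = D/M = 30/12.0 = 2.500 cm.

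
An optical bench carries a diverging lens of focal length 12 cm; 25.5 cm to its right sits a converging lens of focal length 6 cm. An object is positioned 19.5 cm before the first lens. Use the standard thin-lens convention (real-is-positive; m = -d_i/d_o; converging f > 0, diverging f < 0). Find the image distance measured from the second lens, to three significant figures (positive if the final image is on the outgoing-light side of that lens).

First lens: d_i1 = 1/(1/(-12) - 1/19.5) = -7.429 cm.
With d_i1 < 0 the first image is virtual and lies on the object side; the object distance for lens 2 is d_o2 = 25.5 - (-7.429) = 32.929 cm.
Second lens: d_i2 = 1/(1/6 - 1/(32.929)) = 7.337 cm.

7.34 cm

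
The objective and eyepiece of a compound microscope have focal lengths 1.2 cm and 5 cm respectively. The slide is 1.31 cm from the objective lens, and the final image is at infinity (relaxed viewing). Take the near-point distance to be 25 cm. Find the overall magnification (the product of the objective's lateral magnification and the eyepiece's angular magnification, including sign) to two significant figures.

Objective: 1/d_i = 1/f_obj - 1/d_o = 1/1.2 - 1/1.31 = 0.06997 cm^-1, so d_i = 14.291 cm.
m_obj = -d_i/d_o = -14.291/1.31 = -10.909.
Eyepiece angular magnification (image at infinity): M_eye = D/f_e = 25/5 = 5.000.
Overall M = m_obj x M_eye = (-10.909)(5.000) = -54.55.

-55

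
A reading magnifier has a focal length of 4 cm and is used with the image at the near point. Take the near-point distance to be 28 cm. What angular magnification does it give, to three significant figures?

8.00

M = 1 + D/f = 1 + 28/4 = 8.000.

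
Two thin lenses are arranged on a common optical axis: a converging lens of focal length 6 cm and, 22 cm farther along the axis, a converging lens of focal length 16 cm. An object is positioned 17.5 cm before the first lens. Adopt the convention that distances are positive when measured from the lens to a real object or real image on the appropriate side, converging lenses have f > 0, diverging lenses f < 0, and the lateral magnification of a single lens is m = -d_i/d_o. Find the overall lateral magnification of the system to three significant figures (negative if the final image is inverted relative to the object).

Lens 1: 1/d_i1 = 1/f_1 - 1/d_o1 = 1/6 - 1/17.5 = 0.10952 cm^-1, so d_i1 = 9.130 cm.
m_1 = -(9.130)/17.5 = -0.5217.
Object distance for lens 2: d_o2 = 22 - 9.130 = 12.870 cm.
Lens 2: 1/d_i2 = 1/f_2 - 1/d_o2 = 1/16 - 1/(12.870) = -0.01520 cm^-1, so d_i2 = -65.778 cm.
m_2 = -(-65.778)/(12.870) = 5.1111.
Total m = m_1 x m_2 = (-0.5217)(5.1111) = -2.6667.

-2.67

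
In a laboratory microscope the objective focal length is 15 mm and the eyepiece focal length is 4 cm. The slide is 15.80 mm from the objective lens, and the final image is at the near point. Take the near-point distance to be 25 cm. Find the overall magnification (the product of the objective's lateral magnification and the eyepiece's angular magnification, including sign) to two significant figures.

Convert to cm: f_obj = 15 mm = 1.5 cm; d_o = 15.80 mm = 1.58 cm.
Objective: 1/d_i = 1/f_obj - 1/d_o = 1/1.5 - 1/1.58 = 0.03376 cm^-1, so d_i = 29.625 cm.
m_obj = -d_i/d_o = -29.625/1.58 = -18.750.
Eyepiece angular magnification (image at near point): M_eye = 1 + D/f_e = 1 + 25/4 = 7.250.
Overall M = m_obj x M_eye = (-18.750)(7.250) = -135.94.

-140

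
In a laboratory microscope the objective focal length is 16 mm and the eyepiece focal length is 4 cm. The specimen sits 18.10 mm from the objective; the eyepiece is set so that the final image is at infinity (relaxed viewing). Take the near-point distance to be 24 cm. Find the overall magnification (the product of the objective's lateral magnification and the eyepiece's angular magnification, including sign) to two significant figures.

-46

Convert to cm: f_obj = 16 mm = 1.6 cm; d_o = 18.10 mm = 1.81 cm.
Objective: 1/d_i = 1/f_obj - 1/d_o = 1/1.6 - 1/1.81 = 0.07251 cm^-1, so d_i = 13.790 cm.
m_obj = -d_i/d_o = -13.790/1.81 = -7.619.
Eyepiece angular magnification (image at infinity): M_eye = D/f_e = 24/4 = 6.000.
Overall M = m_obj x M_eye = (-7.619)(6.000) = -45.71.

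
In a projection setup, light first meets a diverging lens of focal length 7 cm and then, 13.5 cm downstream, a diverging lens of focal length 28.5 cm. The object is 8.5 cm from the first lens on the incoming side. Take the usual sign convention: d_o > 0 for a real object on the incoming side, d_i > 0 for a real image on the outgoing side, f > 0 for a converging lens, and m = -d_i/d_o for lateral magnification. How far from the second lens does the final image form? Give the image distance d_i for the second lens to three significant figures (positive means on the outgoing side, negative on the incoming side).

Lens 1: 1/d_i1 = 1/f_1 - 1/d_o1 = 1/(-7) - 1/8.5 = -0.26050 cm^-1, so d_i1 = -3.839 cm.
With d_i1 < 0 the first image is virtual and lies on the object side; the object distance for lens 2 is d_o2 = 13.5 - (-3.839) = 17.339 cm.
Lens 2: 1/d_i2 = 1/f_2 - 1/d_o2 = 1/(-28.5) - 1/(17.339) = -0.09276 cm^-1, so d_i2 = -10.780 cm.

-10.8 cm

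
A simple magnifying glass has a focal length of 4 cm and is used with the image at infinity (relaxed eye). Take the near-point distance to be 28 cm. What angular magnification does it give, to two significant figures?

7.0

M = D/f = 28/4 = 7.000.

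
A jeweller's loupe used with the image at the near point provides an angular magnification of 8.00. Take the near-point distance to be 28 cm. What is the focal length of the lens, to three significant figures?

4.00 cm

For the image at the near point, M = 1 + D/f.
f = D/(M - 1) = 28/(8.0 - 1) = 4.000 cm.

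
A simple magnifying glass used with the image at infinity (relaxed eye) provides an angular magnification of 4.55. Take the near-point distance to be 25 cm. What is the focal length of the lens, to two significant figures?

5.5 cm

For the image at infinity, M = D/f.
f = D/M = 25/4.55 = 5.495 cm.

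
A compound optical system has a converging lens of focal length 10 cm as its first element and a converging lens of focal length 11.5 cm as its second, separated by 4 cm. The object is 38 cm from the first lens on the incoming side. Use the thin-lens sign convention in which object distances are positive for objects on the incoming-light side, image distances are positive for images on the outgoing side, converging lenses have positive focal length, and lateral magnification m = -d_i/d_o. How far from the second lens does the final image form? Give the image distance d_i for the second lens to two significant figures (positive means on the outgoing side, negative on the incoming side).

5.2 cm

First lens: d_i1 = 1/(1/10 - 1/38) = 13.571 cm.
Since 13.571 cm > 4 cm, the first image lies past the second lens and serves as a virtual object: d_o2 = L - d_i1 = -9.571 cm.
Second lens: d_i2 = 1/(1/11.5 - 1/(-9.571)) = 5.224 cm.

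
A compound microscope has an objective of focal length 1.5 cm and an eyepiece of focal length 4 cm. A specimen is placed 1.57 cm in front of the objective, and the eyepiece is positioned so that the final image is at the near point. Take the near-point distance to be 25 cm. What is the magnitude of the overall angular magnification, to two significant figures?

160

Objective: 1/d_i = 1/f_obj - 1/d_o = 1/1.5 - 1/1.57 = 0.02972 cm^-1, so d_i = 33.643 cm.
m_obj = -d_i/d_o = -33.643/1.57 = -21.429.
Eyepiece angular magnification (image at near point): M_eye = 1 + D/f_e = 1 + 25/4 = 7.250.
Overall M = m_obj x M_eye = (-21.429)(7.250) = -155.36.
|M| = 155.36.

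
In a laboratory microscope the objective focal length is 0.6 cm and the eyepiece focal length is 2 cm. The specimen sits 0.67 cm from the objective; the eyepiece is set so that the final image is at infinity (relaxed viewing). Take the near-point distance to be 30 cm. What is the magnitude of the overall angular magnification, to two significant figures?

Objective: 1/d_i = 1/f_obj - 1/d_o = 1/0.6 - 1/0.67 = 0.17413 cm^-1, so d_i = 5.743 cm.
m_obj = -d_i/d_o = -5.743/0.67 = -8.571.
Eyepiece angular magnification (image at infinity): M_eye = D/f_e = 30/2 = 15.000.
Overall M = m_obj x M_eye = (-8.571)(15.000) = -128.57.
|M| = 128.57.

130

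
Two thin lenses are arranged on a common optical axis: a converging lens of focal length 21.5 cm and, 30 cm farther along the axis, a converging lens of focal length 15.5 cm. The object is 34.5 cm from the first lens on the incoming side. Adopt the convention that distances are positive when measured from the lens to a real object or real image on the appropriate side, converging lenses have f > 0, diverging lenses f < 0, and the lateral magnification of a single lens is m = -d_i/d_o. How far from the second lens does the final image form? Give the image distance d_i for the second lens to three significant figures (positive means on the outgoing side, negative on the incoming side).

9.85 cm

First lens: d_i1 = 1/(1/21.5 - 1/34.5) = 57.058 cm.
Since 57.058 cm > 30 cm, the first image lies past the second lens and serves as a virtual object: d_o2 = L - d_i1 = -27.058 cm.
Second lens: d_i2 = 1/(1/15.5 - 1/(-27.058)) = 9.855 cm.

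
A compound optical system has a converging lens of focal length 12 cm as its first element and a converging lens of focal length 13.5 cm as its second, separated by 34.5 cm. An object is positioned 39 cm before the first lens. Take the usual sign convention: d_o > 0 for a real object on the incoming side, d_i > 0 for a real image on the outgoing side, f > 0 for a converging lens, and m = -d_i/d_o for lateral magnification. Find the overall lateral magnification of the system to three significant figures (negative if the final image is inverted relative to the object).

1.64

Lens 1: 1/d_i1 = 1/f_1 - 1/d_o1 = 1/12 - 1/39 = 0.05769 cm^-1, so d_i1 = 17.333 cm.
m_1 = -(17.333)/39 = -0.4444.
That image sits 17.167 cm in front of the second lens, so d_o2 = 17.167 cm.
Lens 2: 1/d_i2 = 1/f_2 - 1/d_o2 = 1/13.5 - 1/(17.167) = 0.01582 cm^-1, so d_i2 = 63.205 cm.
m_2 = -(63.205)/(17.167) = -3.6818.
Overall magnification: m = m_1 m_2 = 1.6364.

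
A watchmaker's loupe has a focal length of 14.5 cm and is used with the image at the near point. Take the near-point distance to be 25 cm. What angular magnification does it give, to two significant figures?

M = 1 + D/f = 1 + 25/14.5 = 2.724.

2.7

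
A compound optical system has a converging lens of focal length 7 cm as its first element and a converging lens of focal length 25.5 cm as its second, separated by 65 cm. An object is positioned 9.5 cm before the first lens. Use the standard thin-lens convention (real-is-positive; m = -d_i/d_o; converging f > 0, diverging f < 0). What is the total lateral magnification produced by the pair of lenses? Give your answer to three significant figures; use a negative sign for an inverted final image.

5.53

Lens 1: 1/d_i1 = 1/f_1 - 1/d_o1 = 1/7 - 1/9.5 = 0.03759 cm^-1, so d_i1 = 26.600 cm.
m_1 = -(26.600)/9.5 = -2.8000.
That image sits 38.400 cm in front of the second lens, so d_o2 = 38.400 cm.
Lens 2: 1/d_i2 = 1/f_2 - 1/d_o2 = 1/25.5 - 1/(38.400) = 0.01317 cm^-1, so d_i2 = 75.907 cm.
m_2 = -(75.907)/(38.400) = -1.9767.
Overall magnification: m = m_1 m_2 = 5.5349.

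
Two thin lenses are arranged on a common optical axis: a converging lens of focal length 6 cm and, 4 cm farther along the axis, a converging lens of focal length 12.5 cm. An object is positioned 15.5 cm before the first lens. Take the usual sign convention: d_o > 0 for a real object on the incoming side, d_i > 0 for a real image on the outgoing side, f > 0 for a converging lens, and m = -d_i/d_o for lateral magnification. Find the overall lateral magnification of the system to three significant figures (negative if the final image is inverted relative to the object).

-0.432

Applying the thin-lens equation to the first lens, 1/6 = 1/15.5 + 1/d_i1, which gives d_i1 = 9.789 cm.
Its lateral magnification is m_1 = -d_i1/d_o1 = -(9.789)/15.5 = -0.6316.
Since 9.789 cm > 4 cm, the first image lies past the second lens and serves as a virtual object: d_o2 = L - d_i1 = -5.789 cm.
Applying the thin-lens equation again with f_2 = 12.5 cm and d_o2 = -5.789 cm gives d_i2 = 3.957 cm.
m_2 = -(3.957)/(-5.789) = 0.6835.
Total m = m_1 x m_2 = (-0.6316)(0.6835) = -0.4317.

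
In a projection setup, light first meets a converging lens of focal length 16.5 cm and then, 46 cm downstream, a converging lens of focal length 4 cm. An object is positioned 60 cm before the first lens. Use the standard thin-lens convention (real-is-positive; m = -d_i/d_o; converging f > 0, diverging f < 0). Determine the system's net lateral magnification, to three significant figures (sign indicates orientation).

Lens 1: 1/d_i1 = 1/f_1 - 1/d_o1 = 1/16.5 - 1/60 = 0.04394 cm^-1, so d_i1 = 22.759 cm.
m_1 = -(22.759)/60 = -0.3793.
Object distance for lens 2: d_o2 = 46 - 22.759 = 23.241 cm.
Lens 2: 1/d_i2 = 1/f_2 - 1/d_o2 = 1/4 - 1/(23.241) = 0.20697 cm^-1, so d_i2 = 4.832 cm.
m_2 = -(4.832)/(23.241) = -0.2079.
Total m = m_1 x m_2 = (-0.3793)(-0.2079) = 0.0789.

0.0789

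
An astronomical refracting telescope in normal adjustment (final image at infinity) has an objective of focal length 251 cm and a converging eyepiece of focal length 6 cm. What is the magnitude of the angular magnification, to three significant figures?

41.8

|M| = f_obj/|f_eye| = 251/6 = 41.833.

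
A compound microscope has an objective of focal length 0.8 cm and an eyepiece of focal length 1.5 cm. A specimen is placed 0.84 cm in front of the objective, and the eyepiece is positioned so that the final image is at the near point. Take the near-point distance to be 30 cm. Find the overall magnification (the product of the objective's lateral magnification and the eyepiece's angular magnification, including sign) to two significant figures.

Objective: 1/d_i = 1/f_obj - 1/d_o = 1/0.8 - 1/0.84 = 0.05952 cm^-1, so d_i = 16.800 cm.
m_obj = -d_i/d_o = -16.800/0.84 = -20.000.
Eyepiece angular magnification (image at near point): M_eye = 1 + D/f_e = 1 + 30/1.5 = 21.000.
Overall M = m_obj x M_eye = (-20.000)(21.000) = -420.00.

-420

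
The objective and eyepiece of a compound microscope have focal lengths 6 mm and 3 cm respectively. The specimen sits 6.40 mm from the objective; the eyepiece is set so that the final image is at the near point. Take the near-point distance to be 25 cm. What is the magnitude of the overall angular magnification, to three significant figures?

Convert to cm: f_obj = 6 mm = 0.6 cm; d_o = 6.40 mm = 0.64 cm.
Objective: 1/d_i = 1/f_obj - 1/d_o = 1/0.6 - 1/0.64 = 0.10417 cm^-1, so d_i = 9.600 cm.
m_obj = -d_i/d_o = -9.600/0.64 = -15.000.
Eyepiece angular magnification (image at near point): M_eye = 1 + D/f_e = 1 + 25/3 = 9.333.
Overall M = m_obj x M_eye = (-15.000)(9.333) = -140.00.
|M| = 140.00.

140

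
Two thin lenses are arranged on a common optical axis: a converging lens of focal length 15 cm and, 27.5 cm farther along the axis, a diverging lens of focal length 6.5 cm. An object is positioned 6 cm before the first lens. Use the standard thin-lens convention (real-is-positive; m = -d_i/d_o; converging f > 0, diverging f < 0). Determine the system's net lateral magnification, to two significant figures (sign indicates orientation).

Lens 1: 1/d_i1 = 1/f_1 - 1/d_o1 = 1/15 - 1/6 = -0.10000 cm^-1, so d_i1 = -10.000 cm.
m_1 = -(-10.000)/6 = 1.6667.
The intermediate image is virtual, 10.000 cm to the left of lens 1, so d_o2 = L - d_i1 = 27.5 - (-10.000) = 37.500 cm.
Lens 2: 1/d_i2 = 1/f_2 - 1/d_o2 = 1/(-6.5) - 1/(37.500) = -0.18051 cm^-1, so d_i2 = -5.540 cm.
m_2 = -(-5.540)/(37.500) = 0.1477.
The system's lateral magnification is m_1 m_2 = (1.6667)(0.1477) = 0.2462.

0.25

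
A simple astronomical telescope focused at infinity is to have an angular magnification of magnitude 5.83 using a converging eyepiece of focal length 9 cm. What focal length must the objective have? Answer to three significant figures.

52.5 cm

|M| = f_obj/|f_eye|, so f_obj = |M| x |f_eye| = 5.83 x 9 = 52.470 cm.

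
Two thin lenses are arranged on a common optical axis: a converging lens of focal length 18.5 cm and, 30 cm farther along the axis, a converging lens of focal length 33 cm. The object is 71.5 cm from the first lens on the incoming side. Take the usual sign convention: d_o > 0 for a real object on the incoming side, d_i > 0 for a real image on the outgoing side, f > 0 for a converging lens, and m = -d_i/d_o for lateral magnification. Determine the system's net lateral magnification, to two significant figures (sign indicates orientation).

First lens: d_i1 = 1/(1/18.5 - 1/71.5) = 24.958 cm.
m_1 = -(24.958)/71.5 = -0.3491.
The intermediate image is 24.958 cm to the right of lens 1, so d_o2 = L - d_i1 = 30 - 24.958 = 5.042 cm.
Second lens: d_i2 = 1/(1/33 - 1/(5.042)) = -5.952 cm.
m_2 = -(-5.952)/(5.042) = 1.1804.
Overall magnification: m = m_1 m_2 = -0.4120.

-0.41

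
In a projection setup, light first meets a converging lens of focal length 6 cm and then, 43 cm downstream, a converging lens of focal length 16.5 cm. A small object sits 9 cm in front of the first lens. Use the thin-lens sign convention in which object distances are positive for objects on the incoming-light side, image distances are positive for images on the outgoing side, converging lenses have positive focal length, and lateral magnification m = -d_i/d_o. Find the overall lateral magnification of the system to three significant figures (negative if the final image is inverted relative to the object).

3.88

Lens 1: 1/d_i1 = 1/f_1 - 1/d_o1 = 1/6 - 1/9 = 0.05556 cm^-1, so d_i1 = 18.000 cm.
m_1 = -(18.000)/9 = -2.0000.
Object distance for lens 2: d_o2 = 43 - 18.000 = 25.000 cm.
Lens 2: 1/d_i2 = 1/f_2 - 1/d_o2 = 1/16.5 - 1/(25.000) = 0.02061 cm^-1, so d_i2 = 48.529 cm.
m_2 = -(48.529)/(25.000) = -1.9412.
Overall magnification: m = m_1 m_2 = 3.8824.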